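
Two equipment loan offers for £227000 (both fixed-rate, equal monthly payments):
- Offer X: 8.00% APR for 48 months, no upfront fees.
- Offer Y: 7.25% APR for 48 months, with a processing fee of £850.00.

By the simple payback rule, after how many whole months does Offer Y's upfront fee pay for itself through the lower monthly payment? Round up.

Offer X: at 8.00% the monthly rate is 0.0066667, so the payment is 227,000 × 0.0066667 / (1 − 1.0066667^−48) = £5,541.73.
Offer Y: at 7.25% the monthly rate is 0.0060417, so the payment is 227,000 × 0.0060417 / (1 − 1.0060417^−48) = £5,462.17.
Monthly savings = £5,541.73 − £5,462.17 = £79.56.
Break-even = £850.00 / £79.56 = 10.68 → 11 months.

11 months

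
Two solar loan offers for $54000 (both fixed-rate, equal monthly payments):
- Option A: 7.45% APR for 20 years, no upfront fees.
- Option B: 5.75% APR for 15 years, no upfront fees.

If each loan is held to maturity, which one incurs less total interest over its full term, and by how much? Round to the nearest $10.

Option B by $23,290

Option A: monthly rate = 7.45%/12 = 0.0062083; payment = 54,000 × 0.0062083 / (1 − (1+0.0062083)^−240) = $433.37.
Total interest on Option A = 240 × $433.37 − $54,000 = $50,008.80.
Option B: monthly rate = 5.75%/12 = 0.0047917; payment = 54,000 × 0.0047917 / (1 − (1+0.0047917)^−180) = $448.42.
Total interest on Option B = 180 × $448.42 − $54,000 = $26,715.60.
Option B is lower by $23,293.20.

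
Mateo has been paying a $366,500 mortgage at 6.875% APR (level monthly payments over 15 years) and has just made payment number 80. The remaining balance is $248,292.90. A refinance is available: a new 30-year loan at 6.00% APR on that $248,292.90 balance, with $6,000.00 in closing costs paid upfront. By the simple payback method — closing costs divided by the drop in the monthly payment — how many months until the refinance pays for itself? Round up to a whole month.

Current payment = 366,500 × 6.875%/12 / (1 − (1+0.0057292)^−180) = $3,268.65.
Refinanced payment = 248,292.90 × 0.0050000 / (1 − (1+0.0050000)^−360) = $1,488.64.
Monthly savings = $3,268.65 − $1,488.64 = $1,780.01.
Break-even = $6,000.00 / $1,780.01 = 3.37 → 4 months.

4 months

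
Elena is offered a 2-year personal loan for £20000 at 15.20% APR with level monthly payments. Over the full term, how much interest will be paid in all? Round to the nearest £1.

£3,319

Monthly rate = 15.2%/12 = 0.0126667; payment = 20,000 × 0.0126667 / (1 − (1+0.0126667)^−24) = £971.63.
Total paid = 24 × £971.63 = £23,319.12; interest = £23,319.12 − £20,000 = £3,319.12.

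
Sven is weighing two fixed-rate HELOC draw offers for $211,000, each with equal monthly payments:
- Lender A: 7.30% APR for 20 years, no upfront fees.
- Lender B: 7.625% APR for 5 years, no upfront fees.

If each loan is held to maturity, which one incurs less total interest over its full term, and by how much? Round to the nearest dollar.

Lender B by $147,349

Lender A: monthly rate = 7.3%/12 = 0.0060833; payment = 211,000 × 0.0060833 / (1 − (1+0.0060833)^−240) = $1,674.09.
Total interest on Lender A = 240 × $1,674.09 − $211,000 = $190,781.60.
Lender B: at 7.625% the monthly rate is 0.0063542, so the payment is 211,000 × 0.0063542 / (1 − 1.0063542^−60) = $4,240.55.
Total interest on Lender B = 60 × $4,240.55 − $211,000 = $43,433.00.
Lender B is lower by $147,348.60.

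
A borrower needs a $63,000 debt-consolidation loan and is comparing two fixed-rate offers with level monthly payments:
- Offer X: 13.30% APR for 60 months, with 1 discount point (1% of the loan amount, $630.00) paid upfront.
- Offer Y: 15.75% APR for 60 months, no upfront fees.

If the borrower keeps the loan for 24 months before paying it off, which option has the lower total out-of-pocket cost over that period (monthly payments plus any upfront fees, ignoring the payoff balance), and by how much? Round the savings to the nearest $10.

Offer X: at 13.30% the monthly rate is 0.0110833, so the payment is 63,000 × 0.0110833 / (1 − 1.0110833^−60) = $1,443.14.
Offer Y: monthly rate = 15.75%/12 = 0.0131250; payment = 63,000 × 0.0131250 / (1 − (1+0.0131250)^−60) = $1,523.68.
Over 24 months: Offer X costs 24 × $1,443.14 + $630.00 = $35,265.36; Offer Y costs 24 × $1,523.68 = $36,568.32.
Offer X is cheaper by $36,568.32 − $35,265.36 = $1,302.96.

Offer X by $1,300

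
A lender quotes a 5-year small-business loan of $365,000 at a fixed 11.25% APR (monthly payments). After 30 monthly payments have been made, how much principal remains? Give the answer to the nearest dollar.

With monthly rate i = 11.25%/12 = 0.0093750, the balance after k of n payments is P · [(1+i)^n − (1+i)^k] / [(1+i)^n − 1].
(1+0.0093750)^60 = 1.75046181 and (1+0.0093750)^30 = 1.32305019, so the balance is 365,000 × (1.75046181 − 1.32305019) / (1.75046181 − 1) = $207,878.99.

$207,879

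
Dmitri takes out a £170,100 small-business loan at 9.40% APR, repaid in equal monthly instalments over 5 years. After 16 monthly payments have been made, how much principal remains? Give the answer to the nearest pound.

£132,217

With monthly rate i = 9.4%/12 = 0.0078333, the balance after k of n payments is P · [(1+i)^n − (1+i)^k] / [(1+i)^n − 1].
(1+0.0078333)^60 = 1.59706684 and (1+0.0078333)^16 = 1.13297282, so the balance is 170,100 × (1.59706684 − 1.13297282) / (1.59706684 − 1) = £132,217.01.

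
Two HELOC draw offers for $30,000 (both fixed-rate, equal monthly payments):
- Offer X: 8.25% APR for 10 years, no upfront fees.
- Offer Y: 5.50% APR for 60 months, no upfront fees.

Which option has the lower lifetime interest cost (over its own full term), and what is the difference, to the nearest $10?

Offer Y by $9,770

Offer X: monthly rate = 8.25%/12 = 0.0068750; payment = 30,000 × 0.0068750 / (1 − (1+0.0068750)^−120) = $367.96.
Total interest on Offer X = 120 × $367.96 − $30,000 = $14,155.20.
Offer Y: monthly rate = 5.5%/12 = 0.0045833; payment = 30,000 × 0.0045833 / (1 − (1+0.0045833)^−60) = $573.03.
Total interest on Offer Y = 60 × $573.03 − $30,000 = $4,381.80.
Offer Y is lower by $9,773.40.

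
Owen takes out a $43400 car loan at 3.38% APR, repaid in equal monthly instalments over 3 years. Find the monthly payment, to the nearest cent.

$1,269.41

Monthly rate = 3.38%/12 = 0.0028167; payment = 43,400 × 0.0028167 / (1 − (1+0.0028167)^−36) = $1,269.41.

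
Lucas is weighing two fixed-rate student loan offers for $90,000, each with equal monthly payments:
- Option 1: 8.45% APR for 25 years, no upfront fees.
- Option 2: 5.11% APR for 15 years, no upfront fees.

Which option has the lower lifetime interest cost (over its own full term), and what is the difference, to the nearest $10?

Option 1: at 8.45% the monthly rate is 0.0070417, so the payment is 90,000 × 0.0070417 / (1 − 1.0070417^−300) = $721.67.
Total interest on Option 1 = 300 × $721.67 − $90,000 = $126,501.00.
Option 2: at 5.11% the monthly rate is 0.0042583, so the payment is 90,000 × 0.0042583 / (1 − 1.0042583^−180) = $716.88.
Total interest on Option 2 = 180 × $716.88 − $90,000 = $39,038.40.
Option 2 is lower by $87,462.60.

Option 2 by $87,460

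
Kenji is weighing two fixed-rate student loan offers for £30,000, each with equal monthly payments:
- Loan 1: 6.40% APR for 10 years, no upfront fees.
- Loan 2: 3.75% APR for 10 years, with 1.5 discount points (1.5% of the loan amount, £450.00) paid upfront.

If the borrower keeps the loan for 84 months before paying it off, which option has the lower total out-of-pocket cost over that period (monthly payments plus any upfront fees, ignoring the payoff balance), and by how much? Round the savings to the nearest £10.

Loan 1: at 6.40% the monthly rate is 0.0053333, so the payment is 30,000 × 0.0053333 / (1 − 1.0053333^−120) = £339.12.
Loan 2: monthly rate = 3.75%/12 = 0.0031250; payment = 30,000 × 0.0031250 / (1 − (1+0.0031250)^−120) = £300.18.
Over 84 months: Loan 1 costs 84 × £339.12 = £28,486.08; Loan 2 costs 84 × £300.18 + £450.00 = £25,665.12.
Loan 2 is cheaper by £28,486.08 − £25,665.12 = £2,820.96.

Loan 2 by £2,820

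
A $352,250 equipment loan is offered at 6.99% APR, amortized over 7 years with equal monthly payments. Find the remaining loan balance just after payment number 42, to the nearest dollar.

$197,501

With monthly rate i = 6.99%/12 = 0.0058250, the balance after k of n payments is P · [(1+i)^n − (1+i)^k] / [(1+i)^n − 1].
(1+0.0058250)^84 = 1.62886007 and (1+0.0058250)^42 = 1.27626802, so the balance is 352,250 × (1.62886007 − 1.27626802) / (1.62886007 − 1) = $197,501.09.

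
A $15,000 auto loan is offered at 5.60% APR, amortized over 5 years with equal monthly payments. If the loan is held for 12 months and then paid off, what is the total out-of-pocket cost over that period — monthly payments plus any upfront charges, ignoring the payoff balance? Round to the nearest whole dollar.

At 5.60% the monthly rate is 0.0046667, so the payment is 15,000 × 0.0046667 / (1 − 1.0046667^−60) = $287.21.
Total outlay = 12 × $287.21 = $3,446.52.

$3,447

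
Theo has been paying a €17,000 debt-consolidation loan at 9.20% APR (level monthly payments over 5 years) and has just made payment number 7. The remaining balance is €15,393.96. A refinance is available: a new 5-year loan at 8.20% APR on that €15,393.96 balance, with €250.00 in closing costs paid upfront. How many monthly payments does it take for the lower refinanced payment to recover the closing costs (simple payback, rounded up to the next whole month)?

Current payment = 17,000 × 9.2%/12 / (1 − (1+0.0076667)^−60) = €354.54.
Refinanced payment = 15,393.96 × 0.0068333 / (1 − (1+0.0068333)^−60) = €313.61.
Monthly savings = €354.54 − €313.61 = €40.93.
Break-even = €250.00 / €40.93 = 6.11 → 7 months.

7 months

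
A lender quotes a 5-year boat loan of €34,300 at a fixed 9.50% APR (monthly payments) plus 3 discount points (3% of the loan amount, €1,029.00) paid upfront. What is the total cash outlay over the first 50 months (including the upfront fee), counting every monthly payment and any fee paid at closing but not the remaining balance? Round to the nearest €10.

Monthly rate = 9.5%/12 = 0.0079167; payment = 34,300 × 0.0079167 / (1 − (1+0.0079167)^−60) = €720.36.
Total outlay = 50 × €720.36 + €1,029.00 = €37,047.00.

€37,050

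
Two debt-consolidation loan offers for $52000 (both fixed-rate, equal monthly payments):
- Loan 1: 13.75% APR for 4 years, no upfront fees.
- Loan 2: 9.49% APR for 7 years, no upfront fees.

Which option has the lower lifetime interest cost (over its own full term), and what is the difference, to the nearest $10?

Loan 1: at 13.75% the monthly rate is 0.0114583, so the payment is 52,000 × 0.0114583 / (1 − 1.0114583^−48) = $1,414.46.
Total interest on Loan 1 = 48 × $1,414.46 − $52,000 = $15,894.08.
Loan 2: monthly rate = 9.49%/12 = 0.0079083; payment = 52,000 × 0.0079083 / (1 − (1+0.0079083)^−84) = $849.62.
Total interest on Loan 2 = 84 × $849.62 − $52,000 = $19,368.08.
Loan 1 is lower by $3,474.00.

Loan 1 by $3,470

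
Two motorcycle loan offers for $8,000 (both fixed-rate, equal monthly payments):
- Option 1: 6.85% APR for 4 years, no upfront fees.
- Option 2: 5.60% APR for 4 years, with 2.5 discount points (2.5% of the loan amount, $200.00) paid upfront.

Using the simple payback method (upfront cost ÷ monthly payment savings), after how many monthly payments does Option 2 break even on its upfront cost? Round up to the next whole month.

Option 1: at 6.85% the monthly rate is 0.0057083, so the payment is 8,000 × 0.0057083 / (1 − 1.0057083^−48) = $191.01.
Option 2: at 5.60% the monthly rate is 0.0046667, so the payment is 8,000 × 0.0046667 / (1 − 1.0046667^−48) = $186.42.
Monthly savings = $191.01 − $186.42 = $4.59.
Break-even = $200.00 / $4.59 = 43.57 → 44 months.

44 months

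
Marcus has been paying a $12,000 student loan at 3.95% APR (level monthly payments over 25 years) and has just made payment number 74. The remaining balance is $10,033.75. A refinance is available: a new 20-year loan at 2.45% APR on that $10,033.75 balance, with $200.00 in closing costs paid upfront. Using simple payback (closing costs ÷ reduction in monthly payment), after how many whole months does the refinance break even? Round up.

Current payment = 12,000 × 3.95%/12 / (1 − (1+0.0032917)^−300) = $63.01.
Refinanced payment = 10,033.75 × 0.0020417 / (1 − (1+0.0020417)^−240) = $52.93.
Monthly savings = $63.01 − $52.93 = $10.08.
Break-even = $200.00 / $10.08 = 19.84 → 20 months.

20 months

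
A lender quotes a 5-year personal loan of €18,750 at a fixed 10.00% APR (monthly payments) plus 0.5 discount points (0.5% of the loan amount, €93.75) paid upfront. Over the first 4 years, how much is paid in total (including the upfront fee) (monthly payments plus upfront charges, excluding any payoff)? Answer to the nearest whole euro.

Monthly rate = 10%/12 = 0.0083333; payment = 18,750 × 0.0083333 / (1 − (1+0.0083333)^−60) = €398.38.
Total outlay = 48 × €398.38 + €93.75 = €19,215.99.

€19,216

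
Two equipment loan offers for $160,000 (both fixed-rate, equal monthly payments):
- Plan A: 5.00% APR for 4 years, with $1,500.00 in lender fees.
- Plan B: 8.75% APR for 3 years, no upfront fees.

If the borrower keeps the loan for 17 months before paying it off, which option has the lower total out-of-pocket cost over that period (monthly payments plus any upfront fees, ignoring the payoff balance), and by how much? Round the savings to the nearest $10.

Plan A by $22,040

Plan A: monthly rate = 5%/12 = 0.0041667; payment = 160,000 × 0.0041667 / (1 − (1+0.0041667)^−48) = $3,684.69.
Plan B: at 8.75% the monthly rate is 0.0072917, so the payment is 160,000 × 0.0072917 / (1 − 1.0072917^−36) = $5,069.36.
Over 17 months: Plan A costs 17 × $3,684.69 + $1,500.00 = $64,139.73; Plan B costs 17 × $5,069.36 = $86,179.12.
Plan A is cheaper by $86,179.12 − $64,139.73 = $22,039.39.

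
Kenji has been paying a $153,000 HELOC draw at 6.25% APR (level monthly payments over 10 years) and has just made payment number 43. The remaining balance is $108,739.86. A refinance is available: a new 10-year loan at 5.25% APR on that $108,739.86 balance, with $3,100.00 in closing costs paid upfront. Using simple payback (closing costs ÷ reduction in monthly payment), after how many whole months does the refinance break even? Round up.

Current payment = 153,000 × 6.25%/12 / (1 − (1+0.0052083)^−120) = $1,717.89.
Refinanced payment = 108,739.86 × 0.0043750 / (1 − (1+0.0043750)^−120) = $1,166.69.
Monthly savings = $1,717.89 − $1,166.69 = $551.20.
Break-even = $3,100.00 / $551.20 = 5.62 → 6 months.

6 months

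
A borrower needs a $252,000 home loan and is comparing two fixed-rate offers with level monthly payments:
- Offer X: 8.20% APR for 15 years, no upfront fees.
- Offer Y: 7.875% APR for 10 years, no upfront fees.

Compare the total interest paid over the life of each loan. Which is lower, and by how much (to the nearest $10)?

Offer Y by $73,840

Offer X: monthly rate = 8.2%/12 = 0.0068333; payment = 252,000 × 0.0068333 / (1 − (1+0.0068333)^−180) = $2,437.43.
Total interest on Offer X = 180 × $2,437.43 − $252,000 = $186,737.40.
Offer Y: at 7.875% the monthly rate is 0.0065625, so the payment is 252,000 × 0.0065625 / (1 − 1.0065625^−120) = $3,040.84.
Total interest on Offer Y = 120 × $3,040.84 − $252,000 = $112,900.80.
Offer Y is lower by $73,836.60.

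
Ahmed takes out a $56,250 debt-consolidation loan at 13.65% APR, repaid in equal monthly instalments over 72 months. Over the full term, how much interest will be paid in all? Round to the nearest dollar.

Monthly rate = 13.65%/12 = 0.0113750; payment = 56,250 × 0.0113750 / (1 − (1+0.0113750)^−72) = $1,148.56.
Total paid = 72 × $1,148.56 = $82,696.32; interest = $82,696.32 − $56,250 = $26,446.32.

$26,446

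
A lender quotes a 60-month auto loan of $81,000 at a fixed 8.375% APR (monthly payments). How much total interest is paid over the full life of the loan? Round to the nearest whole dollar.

Monthly rate = 8.375%/12 = 0.0069792; payment = 81,000 × 0.0069792 / (1 − (1+0.0069792)^−60) = $1,656.96.
Total paid = 60 × $1,656.96 = $99,417.60; interest = $99,417.60 − $81,000 = $18,417.60.

$18,418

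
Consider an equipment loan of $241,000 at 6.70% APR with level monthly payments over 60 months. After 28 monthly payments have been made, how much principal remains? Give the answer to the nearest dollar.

With monthly rate i = 6.7%/12 = 0.0055833, the balance after k of n payments is P · [(1+i)^n − (1+i)^k] / [(1+i)^n − 1].
(1+0.0055833)^60 = 1.39663847 and (1+0.0055833)^28 = 1.16870760, so the balance is 241,000 × (1.39663847 − 1.16870760) / (1.39663847 − 1) = $138,492.22.

$138,492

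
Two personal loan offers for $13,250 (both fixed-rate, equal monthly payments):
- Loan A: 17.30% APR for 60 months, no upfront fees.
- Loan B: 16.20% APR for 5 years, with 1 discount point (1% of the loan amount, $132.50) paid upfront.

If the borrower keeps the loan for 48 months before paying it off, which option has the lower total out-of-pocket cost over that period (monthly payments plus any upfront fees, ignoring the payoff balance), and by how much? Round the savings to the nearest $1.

Loan A: at 17.30% the monthly rate is 0.0144167, so the payment is 13,250 × 0.0144167 / (1 − 1.0144167^−60) = $331.44.
Loan B: at 16.20% the monthly rate is 0.0135000, so the payment is 13,250 × 0.0135000 / (1 − 1.0135000^−60) = $323.62.
Over 48 months: Loan A costs 48 × $331.44 = $15,909.12; Loan B costs 48 × $323.62 + $132.50 = $15,666.26.
Loan B is cheaper by $15,909.12 − $15,666.26 = $242.86.

Loan B by $243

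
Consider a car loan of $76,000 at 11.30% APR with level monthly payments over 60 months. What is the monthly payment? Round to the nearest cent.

Monthly rate = 11.3%/12 = 0.0094167; payment = 76,000 × 0.0094167 / (1 − (1+0.0094167)^−60) = $1,663.82.

$1,663.82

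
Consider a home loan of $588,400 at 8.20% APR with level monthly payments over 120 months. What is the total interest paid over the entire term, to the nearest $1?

$275,750

At 8.20% the monthly rate is 0.0068333, so the payment is 588,400 × 0.0068333 / (1 − 1.0068333^−120) = $7,201.25.
Total paid = 120 × $7,201.25 = $864,150.00; interest = $864,150.00 − $588,400 = $275,750.00.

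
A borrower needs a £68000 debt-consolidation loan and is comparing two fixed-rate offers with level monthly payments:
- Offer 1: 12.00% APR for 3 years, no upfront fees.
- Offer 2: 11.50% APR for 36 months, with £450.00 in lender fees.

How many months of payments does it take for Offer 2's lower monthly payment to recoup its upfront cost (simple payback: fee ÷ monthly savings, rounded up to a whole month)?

28 months

Offer 1: monthly rate = 12%/12 = 0.0100000; payment = 68,000 × 0.0100000 / (1 − (1+0.0100000)^−36) = £2,258.57.
Offer 2: monthly rate = 11.5%/12 = 0.0095833; payment = 68,000 × 0.0095833 / (1 − (1+0.0095833)^−36) = £2,242.37.
Monthly savings = £2,258.57 − £2,242.37 = £16.20.
Break-even = £450.00 / £16.20 = 27.78 → 28 months.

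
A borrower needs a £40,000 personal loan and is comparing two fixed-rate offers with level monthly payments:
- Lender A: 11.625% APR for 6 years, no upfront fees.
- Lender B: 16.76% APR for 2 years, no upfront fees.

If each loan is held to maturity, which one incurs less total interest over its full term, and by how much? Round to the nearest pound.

Lender A: monthly rate = 11.625%/12 = 0.0096875; payment = 40,000 × 0.0096875 / (1 − (1+0.0096875)^−72) = £774.23.
Total interest on Lender A = 72 × £774.23 − £40,000 = £15,744.56.
Lender B: at 16.76% the monthly rate is 0.0139667, so the payment is 40,000 × 0.0139667 / (1 − 1.0139667^−24) = £1,973.08.
Total interest on Lender B = 24 × £1,973.08 − £40,000 = £7,353.92.
Lender B is lower by £8,390.64.

Lender B by £8,391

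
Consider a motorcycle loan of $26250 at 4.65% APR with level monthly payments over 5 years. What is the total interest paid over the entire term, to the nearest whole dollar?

Monthly rate = 4.65%/12 = 0.0038750; payment = 26,250 × 0.0038750 / (1 − (1+0.0038750)^−60) = $491.17.
Total paid = 60 × $491.17 = $29,470.20; interest = $29,470.20 − $26,250 = $3,220.20.

$3,220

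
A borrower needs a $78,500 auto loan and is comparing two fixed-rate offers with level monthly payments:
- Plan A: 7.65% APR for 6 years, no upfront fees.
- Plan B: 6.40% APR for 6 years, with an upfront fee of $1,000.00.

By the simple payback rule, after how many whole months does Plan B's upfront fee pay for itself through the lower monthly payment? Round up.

Plan A: monthly rate = 7.65%/12 = 0.0063750; payment = 78,500 × 0.0063750 / (1 − (1+0.0063750)^−72) = $1,362.98.
Plan B: at 6.40% the monthly rate is 0.0053333, so the payment is 78,500 × 0.0053333 / (1 − 1.0053333^−72) = $1,315.85.
Monthly savings = $1,362.98 − $1,315.85 = $47.13.
Break-even = $1,000.00 / $47.13 = 21.22 → 22 months.

22 months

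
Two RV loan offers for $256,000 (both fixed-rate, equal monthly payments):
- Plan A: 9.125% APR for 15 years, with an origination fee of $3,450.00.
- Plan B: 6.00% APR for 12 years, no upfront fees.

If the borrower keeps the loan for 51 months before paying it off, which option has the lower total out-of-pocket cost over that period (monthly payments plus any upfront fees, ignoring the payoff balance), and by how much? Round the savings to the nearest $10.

Plan A: at 9.125% the monthly rate is 0.0076042, so the payment is 256,000 × 0.0076042 / (1 − 1.0076042^−180) = $2,615.59.
Plan B: monthly rate = 6%/12 = 0.0050000; payment = 256,000 × 0.0050000 / (1 − (1+0.0050000)^−144) = $2,498.18.
Over 51 months: Plan A costs 51 × $2,615.59 + $3,450.00 = $136,845.09; Plan B costs 51 × $2,498.18 = $127,407.18.
Plan B is cheaper by $136,845.09 − $127,407.18 = $9,437.91.

Plan B by $9,440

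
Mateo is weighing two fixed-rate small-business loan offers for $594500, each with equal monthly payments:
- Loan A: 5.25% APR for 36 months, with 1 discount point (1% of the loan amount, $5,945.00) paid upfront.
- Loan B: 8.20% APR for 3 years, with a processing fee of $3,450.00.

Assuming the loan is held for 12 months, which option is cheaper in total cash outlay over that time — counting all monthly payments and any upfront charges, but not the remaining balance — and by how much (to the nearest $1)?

Loan A by $7,103

Loan A: at 5.25% the monthly rate is 0.0043750, so the payment is 594,500 × 0.0043750 / (1 − 1.0043750^−36) = $17,884.50.
Loan B: at 8.20% the monthly rate is 0.0068333, so the payment is 594,500 × 0.0068333 / (1 − 1.0068333^−36) = $18,684.37.
Over 12 months: Loan A costs 12 × $17,884.50 + $5,945.00 = $220,559.00; Loan B costs 12 × $18,684.37 + $3,450.00 = $227,662.44.
Loan A is cheaper by $227,662.44 − $220,559.00 = $7,103.44.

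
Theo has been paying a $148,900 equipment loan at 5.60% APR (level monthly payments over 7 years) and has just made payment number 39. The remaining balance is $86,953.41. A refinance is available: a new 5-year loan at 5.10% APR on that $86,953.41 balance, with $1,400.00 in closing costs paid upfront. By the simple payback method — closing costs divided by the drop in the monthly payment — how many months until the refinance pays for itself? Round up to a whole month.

3 months

Current payment = 148,900 × 5.6%/12 / (1 − (1+0.0046667)^−84) = $2,146.77.
Refinanced payment = 86,953.41 × 0.0042500 / (1 − (1+0.0042500)^−60) = $1,644.90.
Monthly savings = $2,146.77 − $1,644.90 = $501.87.
Break-even = $1,400.00 / $501.87 = 2.79 → 3 months.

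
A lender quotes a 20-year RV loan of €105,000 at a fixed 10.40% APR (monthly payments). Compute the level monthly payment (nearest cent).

Monthly rate = 10.4%/12 = 0.0086667; payment = 105,000 × 0.0086667 / (1 − (1+0.0086667)^−240) = €1,041.26.

€1,041.26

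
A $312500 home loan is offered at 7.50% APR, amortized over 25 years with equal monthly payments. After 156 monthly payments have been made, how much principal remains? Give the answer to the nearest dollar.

$218,849

With monthly rate i = 7.5%/12 = 0.0062500, the balance after k of n payments is P · [(1+i)^n − (1+i)^k] / [(1+i)^n − 1].
(1+0.0062500)^300 = 6.48288045 and (1+0.0062500)^156 = 2.64313513, so the balance is 312,500 × (6.48288045 − 2.64313513) / (6.48288045 − 1) = $218,848.55.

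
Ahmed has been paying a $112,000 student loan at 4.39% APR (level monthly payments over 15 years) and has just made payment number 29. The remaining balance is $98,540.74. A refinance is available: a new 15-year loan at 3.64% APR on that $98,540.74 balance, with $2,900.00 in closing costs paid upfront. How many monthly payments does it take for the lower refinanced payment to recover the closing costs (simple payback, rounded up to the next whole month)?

21 months

Current payment = 112,000 × 4.39%/12 / (1 − (1+0.0036583)^−180) = $850.51.
Refinanced payment = 98,540.74 × 0.0030333 / (1 − (1+0.0030333)^−180) = $711.24.
Monthly savings = $850.51 − $711.24 = $139.27.
Break-even = $2,900.00 / $139.27 = 20.82 → 21 months.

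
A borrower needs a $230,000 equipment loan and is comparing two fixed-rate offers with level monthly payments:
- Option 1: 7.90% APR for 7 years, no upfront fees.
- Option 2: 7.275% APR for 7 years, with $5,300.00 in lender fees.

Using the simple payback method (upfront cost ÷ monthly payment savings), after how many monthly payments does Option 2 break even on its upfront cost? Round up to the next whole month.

Option 1: monthly rate = 7.9%/12 = 0.0065833; payment = 230,000 × 0.0065833 / (1 − (1+0.0065833)^−84) = $3,573.38.
Option 2: monthly rate = 7.275%/12 = 0.0060625; payment = 230,000 × 0.0060625 / (1 − (1+0.0060625)^−84) = $3,502.32.
Monthly savings = $3,573.38 − $3,502.32 = $71.06.
Break-even = $5,300.00 / $71.06 = 74.58 → 75 months.

75 months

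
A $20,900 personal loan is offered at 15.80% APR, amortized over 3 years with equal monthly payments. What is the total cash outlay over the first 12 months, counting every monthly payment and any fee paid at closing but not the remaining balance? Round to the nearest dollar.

$8,793

At 15.80% the monthly rate is 0.0131667, so the payment is 20,900 × 0.0131667 / (1 − 1.0131667^−36) = $732.72.
Total outlay = 12 × $732.72 = $8,792.64.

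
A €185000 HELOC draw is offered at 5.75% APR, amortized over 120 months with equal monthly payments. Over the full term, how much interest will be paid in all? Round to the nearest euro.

Monthly rate = 5.75%/12 = 0.0047917; payment = 185,000 × 0.0047917 / (1 − (1+0.0047917)^−120) = €2,030.73.
Total paid = 120 × €2,030.73 = €243,687.60; interest = €243,687.60 − €185,000 = €58,687.60.

€58,688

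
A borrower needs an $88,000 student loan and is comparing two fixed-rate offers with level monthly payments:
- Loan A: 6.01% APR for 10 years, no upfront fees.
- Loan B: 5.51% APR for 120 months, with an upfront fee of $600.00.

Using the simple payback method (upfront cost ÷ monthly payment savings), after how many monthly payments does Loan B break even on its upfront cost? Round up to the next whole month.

28 months

Loan A: monthly rate = 6.01%/12 = 0.0050083; payment = 88,000 × 0.0050083 / (1 − (1+0.0050083)^−120) = $977.42.
Loan B: monthly rate = 5.51%/12 = 0.0045917; payment = 88,000 × 0.0045917 / (1 − (1+0.0045917)^−120) = $955.47.
Monthly savings = $977.42 − $955.47 = $21.95.
Break-even = $600.00 / $21.95 = 27.33 → 28 months.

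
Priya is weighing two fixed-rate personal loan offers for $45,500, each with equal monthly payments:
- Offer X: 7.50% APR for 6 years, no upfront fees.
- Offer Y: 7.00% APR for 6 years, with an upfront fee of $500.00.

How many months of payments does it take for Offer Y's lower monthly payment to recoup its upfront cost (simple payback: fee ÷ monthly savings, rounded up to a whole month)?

46 months

Offer X: at 7.50% the monthly rate is 0.0062500, so the payment is 45,500 × 0.0062500 / (1 − 1.0062500^−72) = $786.70.
Offer Y: monthly rate = 7%/12 = 0.0058333; payment = 45,500 × 0.0058333 / (1 − (1+0.0058333)^−72) = $775.73.
Monthly savings = $786.70 − $775.73 = $10.97.
Break-even = $500.00 / $10.97 = 45.58 → 46 months.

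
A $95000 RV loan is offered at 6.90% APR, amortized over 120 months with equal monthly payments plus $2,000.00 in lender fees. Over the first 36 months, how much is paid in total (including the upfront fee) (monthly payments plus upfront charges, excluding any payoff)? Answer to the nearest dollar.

Monthly rate = 6.9%/12 = 0.0057500; payment = 95,000 × 0.0057500 / (1 − (1+0.0057500)^−120) = $1,098.14.
Total outlay = 36 × $1,098.14 + $2,000.00 = $41,533.04.

$41,533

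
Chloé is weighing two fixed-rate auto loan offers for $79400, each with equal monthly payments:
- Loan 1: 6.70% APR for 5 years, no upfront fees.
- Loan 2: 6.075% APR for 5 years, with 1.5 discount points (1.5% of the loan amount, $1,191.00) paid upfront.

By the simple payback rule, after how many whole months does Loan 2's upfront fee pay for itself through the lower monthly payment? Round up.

Loan 1: monthly rate = 6.7%/12 = 0.0055833; payment = 79,400 × 0.0055833 / (1 − (1+0.0055833)^−60) = $1,561.00.
Loan 2: monthly rate = 6.075%/12 = 0.0050625; payment = 79,400 × 0.0050625 / (1 − (1+0.0050625)^−60) = $1,537.79.
Monthly savings = $1,561.00 − $1,537.79 = $23.21.
Break-even = $1,191.00 / $23.21 = 51.31 → 52 months.

52 months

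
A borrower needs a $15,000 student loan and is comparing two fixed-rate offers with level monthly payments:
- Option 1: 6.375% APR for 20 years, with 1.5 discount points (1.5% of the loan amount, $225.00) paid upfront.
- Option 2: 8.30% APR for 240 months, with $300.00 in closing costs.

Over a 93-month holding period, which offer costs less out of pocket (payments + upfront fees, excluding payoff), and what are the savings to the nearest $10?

Option 1: monthly rate = 6.375%/12 = 0.0053125; payment = 15,000 × 0.0053125 / (1 − (1+0.0053125)^−240) = $110.73.
Option 2: at 8.30% the monthly rate is 0.0069167, so the payment is 15,000 × 0.0069167 / (1 − 1.0069167^−240) = $128.28.
Over 93 months: Option 1 costs 93 × $110.73 + $225.00 = $10,522.89; Option 2 costs 93 × $128.28 + $300.00 = $12,230.04.
Option 1 is cheaper by $12,230.04 − $10,522.89 = $1,707.15.

Option 1 by $1,710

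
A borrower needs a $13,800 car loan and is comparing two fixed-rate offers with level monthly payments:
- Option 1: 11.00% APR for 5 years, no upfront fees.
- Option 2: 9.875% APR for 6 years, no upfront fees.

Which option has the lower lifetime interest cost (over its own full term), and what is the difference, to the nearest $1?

Option 1: at 11.00% the monthly rate is 0.0091667, so the payment is 13,800 × 0.0091667 / (1 − 1.0091667^−60) = $300.05.
Total interest on Option 1 = 60 × $300.05 − $13,800 = $4,203.00.
Option 2: monthly rate = 9.875%/12 = 0.0082292; payment = 13,800 × 0.0082292 / (1 − (1+0.0082292)^−72) = $254.79.
Total interest on Option 2 = 72 × $254.79 − $13,800 = $4,544.88.
Option 1 is lower by $341.88.

Option 1 by $342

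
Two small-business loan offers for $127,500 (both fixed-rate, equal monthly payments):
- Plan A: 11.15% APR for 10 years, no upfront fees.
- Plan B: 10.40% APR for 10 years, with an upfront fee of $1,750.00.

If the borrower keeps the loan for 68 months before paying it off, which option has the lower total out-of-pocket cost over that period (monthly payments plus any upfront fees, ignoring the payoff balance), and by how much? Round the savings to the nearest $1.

Plan B by $1,913

Plan A: monthly rate = 11.15%/12 = 0.0092917; payment = 127,500 × 0.0092917 / (1 − (1+0.0092917)^−120) = $1,767.16.
Plan B: at 10.40% the monthly rate is 0.0086667, so the payment is 127,500 × 0.0086667 / (1 − 1.0086667^−120) = $1,713.29.
Over 68 months: Plan A costs 68 × $1,767.16 = $120,166.88; Plan B costs 68 × $1,713.29 + $1,750.00 = $118,253.72.
Plan B is cheaper by $120,166.88 − $118,253.72 = $1,913.16.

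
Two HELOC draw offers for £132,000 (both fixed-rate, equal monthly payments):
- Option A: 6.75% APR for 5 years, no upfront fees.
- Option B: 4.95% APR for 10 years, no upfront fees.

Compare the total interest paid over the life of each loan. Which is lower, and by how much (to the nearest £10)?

Option A by £11,730

Option A: monthly rate = 6.75%/12 = 0.0056250; payment = 132,000 × 0.0056250 / (1 − (1+0.0056250)^−60) = £2,598.22.
Total interest on Option A = 60 × £2,598.22 − £132,000 = £23,893.20.
Option B: at 4.95% the monthly rate is 0.0041250, so the payment is 132,000 × 0.0041250 / (1 − 1.0041250^−120) = £1,396.84.
Total interest on Option B = 120 × £1,396.84 − £132,000 = £35,620.80.
Option A is lower by £11,727.60.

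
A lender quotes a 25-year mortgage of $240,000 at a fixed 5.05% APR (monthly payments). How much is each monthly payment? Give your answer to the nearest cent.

Monthly rate = 5.05%/12 = 0.0042083; payment = 240,000 × 0.0042083 / (1 − (1+0.0042083)^−300) = $1,410.02.

$1,410.02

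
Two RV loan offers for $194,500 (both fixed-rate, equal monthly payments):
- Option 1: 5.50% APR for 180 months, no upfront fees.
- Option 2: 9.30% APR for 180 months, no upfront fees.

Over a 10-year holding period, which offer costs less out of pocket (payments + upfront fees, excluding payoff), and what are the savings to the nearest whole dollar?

Option 1 by $50,206

Option 1: monthly rate = 5.5%/12 = 0.0045833; payment = 194,500 × 0.0045833 / (1 − (1+0.0045833)^−180) = $1,589.23.
Option 2: at 9.30% the monthly rate is 0.0077500, so the payment is 194,500 × 0.0077500 / (1 − 1.0077500^−180) = $2,007.61.
Over 120 months: Option 1 costs 120 × $1,589.23 = $190,707.60; Option 2 costs 120 × $2,007.61 = $240,913.20.
Option 1 is cheaper by $240,913.20 − $190,707.60 = $50,205.60.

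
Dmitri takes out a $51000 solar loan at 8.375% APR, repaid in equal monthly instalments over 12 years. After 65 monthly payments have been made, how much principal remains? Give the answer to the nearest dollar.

With monthly rate i = 8.375%/12 = 0.0069792, the balance after k of n payments is P · [(1+i)^n − (1+i)^k] / [(1+i)^n − 1].
(1+0.0069792)^144 = 2.72238736 and (1+0.0069792)^65 = 1.57156215, so the balance is 51,000 × (2.72238736 − 1.57156215) / (2.72238736 − 1) = $34,076.01.

$34,076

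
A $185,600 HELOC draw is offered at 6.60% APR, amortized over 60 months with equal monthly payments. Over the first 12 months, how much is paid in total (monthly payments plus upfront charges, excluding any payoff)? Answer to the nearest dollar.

Monthly rate = 6.6%/12 = 0.0055000; payment = 185,600 × 0.0055000 / (1 − (1+0.0055000)^−60) = $3,640.18.
Total outlay = 12 × $3,640.18 = $43,682.16.

$43,682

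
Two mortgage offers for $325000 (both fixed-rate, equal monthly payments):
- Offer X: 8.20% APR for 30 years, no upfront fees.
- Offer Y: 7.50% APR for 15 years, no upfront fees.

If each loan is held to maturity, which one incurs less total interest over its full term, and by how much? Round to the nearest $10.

Offer X: monthly rate = 8.2%/12 = 0.0068333; payment = 325,000 × 0.0068333 / (1 − (1+0.0068333)^−360) = $2,430.20.
Total interest on Offer X = 360 × $2,430.20 − $325,000 = $549,872.00.
Offer Y: at 7.50% the monthly rate is 0.0062500, so the payment is 325,000 × 0.0062500 / (1 − 1.0062500^−180) = $3,012.79.
Total interest on Offer Y = 180 × $3,012.79 − $325,000 = $217,302.20.
Offer Y is lower by $332,569.80.

Offer Y by $332,570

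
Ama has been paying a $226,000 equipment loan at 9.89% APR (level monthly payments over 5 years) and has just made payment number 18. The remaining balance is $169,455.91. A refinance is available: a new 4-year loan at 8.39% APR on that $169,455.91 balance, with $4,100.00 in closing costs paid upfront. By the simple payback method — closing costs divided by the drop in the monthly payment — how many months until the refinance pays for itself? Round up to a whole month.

Current payment = 226,000 × 9.89%/12 / (1 − (1+0.0082417)^−60) = $4,789.61.
Refinanced payment = 169,455.91 × 0.0069917 / (1 − (1+0.0069917)^−48) = $4,168.01.
Monthly savings = $4,789.61 − $4,168.01 = $621.60.
Break-even = $4,100.00 / $621.60 = 6.60 → 7 months.

7 months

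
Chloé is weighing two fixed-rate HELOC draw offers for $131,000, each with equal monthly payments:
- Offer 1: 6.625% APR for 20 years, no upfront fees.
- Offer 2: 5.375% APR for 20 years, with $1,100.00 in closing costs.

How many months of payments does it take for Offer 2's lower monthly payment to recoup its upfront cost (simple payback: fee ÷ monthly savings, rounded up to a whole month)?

12 months

Offer 1: monthly rate = 6.625%/12 = 0.0055208; payment = 131,000 × 0.0055208 / (1 − (1+0.0055208)^−240) = $986.37.
Offer 2: at 5.375% the monthly rate is 0.0044792, so the payment is 131,000 × 0.0044792 / (1 − 1.0044792^−240) = $891.91.
Monthly savings = $986.37 − $891.91 = $94.46.
Break-even = $1,100.00 / $94.46 = 11.65 → 12 months.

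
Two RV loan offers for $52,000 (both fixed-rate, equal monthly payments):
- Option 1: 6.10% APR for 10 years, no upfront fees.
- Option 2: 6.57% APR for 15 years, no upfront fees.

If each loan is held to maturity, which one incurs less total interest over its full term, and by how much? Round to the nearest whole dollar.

Option 1: monthly rate = 6.1%/12 = 0.0050833; payment = 52,000 × 0.0050833 / (1 − (1+0.0050833)^−120) = $579.92.
Total interest on Option 1 = 120 × $579.92 − $52,000 = $17,590.40.
Option 2: monthly rate = 6.57%/12 = 0.0054750; payment = 52,000 × 0.0054750 / (1 − (1+0.0054750)^−180) = $454.98.
Total interest on Option 2 = 180 × $454.98 − $52,000 = $29,896.40.
Option 1 is lower by $12,306.00.

Option 1 by $12,306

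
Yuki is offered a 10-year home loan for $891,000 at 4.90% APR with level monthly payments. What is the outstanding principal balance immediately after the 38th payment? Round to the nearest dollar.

With monthly rate i = 4.9%/12 = 0.0040833, the balance after k of n payments is P · [(1+i)^n − (1+i)^k] / [(1+i)^n − 1].
(1+0.0040833)^120 = 1.63068847 and (1+0.0040833)^38 = 1.16748368, so the balance is 891,000 × (1.63068847 − 1.16748368) / (1.63068847 − 1) = $654,388.80.

$654,389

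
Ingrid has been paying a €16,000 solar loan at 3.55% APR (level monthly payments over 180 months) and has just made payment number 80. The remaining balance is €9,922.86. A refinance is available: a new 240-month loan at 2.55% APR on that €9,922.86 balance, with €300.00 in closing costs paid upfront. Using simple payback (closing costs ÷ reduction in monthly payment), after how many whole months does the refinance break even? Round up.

Current payment = 16,000 × 3.55%/12 / (1 − (1+0.0029583)^−180) = €114.77.
Refinanced payment = 9,922.86 × 0.0021250 / (1 − (1+0.0021250)^−240) = €52.82.
Monthly savings = €114.77 − €52.82 = €61.95.
Break-even = €300.00 / €61.95 = 4.84 → 5 months.

5 months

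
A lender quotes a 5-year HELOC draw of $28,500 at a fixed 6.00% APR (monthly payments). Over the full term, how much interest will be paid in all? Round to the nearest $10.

$4,560

Monthly rate = 6%/12 = 0.0050000; payment = 28,500 × 0.0050000 / (1 − (1+0.0050000)^−60) = $550.98.
Total paid = 60 × $550.98 = $33,058.80; interest = $33,058.80 − $28,500 = $4,558.80.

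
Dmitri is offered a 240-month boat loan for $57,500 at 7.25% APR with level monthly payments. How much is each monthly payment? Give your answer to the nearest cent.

$454.47

At 7.25% the monthly rate is 0.0060417, so the payment is 57,500 × 0.0060417 / (1 − 1.0060417^−240) = $454.47.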